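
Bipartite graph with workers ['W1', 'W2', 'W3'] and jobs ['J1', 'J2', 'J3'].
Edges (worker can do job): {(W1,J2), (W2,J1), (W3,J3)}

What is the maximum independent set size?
Maximum independent set = 3

By König's theorem:
- Min vertex cover = Max matching = 3
- Max independent set = Total vertices - Min vertex cover
- Max independent set = 6 - 3 = 3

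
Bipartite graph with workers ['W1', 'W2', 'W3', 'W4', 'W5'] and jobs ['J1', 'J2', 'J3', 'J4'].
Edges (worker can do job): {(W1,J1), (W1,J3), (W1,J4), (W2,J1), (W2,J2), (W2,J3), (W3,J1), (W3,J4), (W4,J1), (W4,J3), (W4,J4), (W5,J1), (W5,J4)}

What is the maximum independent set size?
Maximum independent set = 5

By König's theorem:
- Min vertex cover = Max matching = 4
- Max independent set = Total vertices - Min vertex cover
- Max independent set = 9 - 4 = 5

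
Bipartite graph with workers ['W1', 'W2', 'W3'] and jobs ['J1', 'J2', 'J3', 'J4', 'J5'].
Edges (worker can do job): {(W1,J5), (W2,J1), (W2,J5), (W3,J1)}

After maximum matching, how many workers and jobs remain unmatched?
Unmatched: 1 workers, 3 jobs

Maximum matching size: 2
Workers: 3 total, 2 matched, 1 unmatched
Jobs: 5 total, 2 matched, 3 unmatched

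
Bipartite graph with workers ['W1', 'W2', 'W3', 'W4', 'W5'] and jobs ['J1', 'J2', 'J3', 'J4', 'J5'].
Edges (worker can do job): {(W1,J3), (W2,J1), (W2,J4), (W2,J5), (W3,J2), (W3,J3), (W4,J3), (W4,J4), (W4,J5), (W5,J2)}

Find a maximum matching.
Matching: {(W2,J4), (W3,J3), (W4,J5), (W5,J2)}

Maximum matching (size 4):
  W2 → J4
  W3 → J3
  W4 → J5
  W5 → J2

Each worker is assigned to at most one job, and each job to at most one worker.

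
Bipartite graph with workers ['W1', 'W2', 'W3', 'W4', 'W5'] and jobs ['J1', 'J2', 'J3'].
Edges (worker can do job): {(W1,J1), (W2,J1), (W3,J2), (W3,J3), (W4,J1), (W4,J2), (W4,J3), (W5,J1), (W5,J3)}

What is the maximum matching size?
Maximum matching size = 3

Maximum matching: {(W3,J2), (W4,J1), (W5,J3)}
Size: 3

This assigns 3 workers to 3 distinct jobs.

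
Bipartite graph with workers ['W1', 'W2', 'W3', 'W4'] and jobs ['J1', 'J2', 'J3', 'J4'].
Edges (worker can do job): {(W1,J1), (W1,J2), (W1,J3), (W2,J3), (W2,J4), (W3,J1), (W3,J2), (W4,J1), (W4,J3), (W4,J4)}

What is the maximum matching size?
Maximum matching size = 4

Maximum matching: {(W1,J3), (W2,J4), (W3,J2), (W4,J1)}
Size: 4

This assigns 4 workers to 4 distinct jobs.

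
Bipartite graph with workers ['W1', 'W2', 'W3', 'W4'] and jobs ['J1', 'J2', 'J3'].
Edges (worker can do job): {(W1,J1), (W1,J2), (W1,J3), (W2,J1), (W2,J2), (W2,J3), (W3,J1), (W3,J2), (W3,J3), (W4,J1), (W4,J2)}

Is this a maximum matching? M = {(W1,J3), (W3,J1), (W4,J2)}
Yes, size 3 is maximum

Proposed matching has size 3.
Maximum matching size for this graph: 3.

This is a maximum matching.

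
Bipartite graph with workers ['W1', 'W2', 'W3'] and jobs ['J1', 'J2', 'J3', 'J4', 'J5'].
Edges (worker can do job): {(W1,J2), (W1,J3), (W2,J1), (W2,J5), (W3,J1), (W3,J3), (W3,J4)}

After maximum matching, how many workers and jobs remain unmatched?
Unmatched: 0 workers, 2 jobs

Maximum matching size: 3
Workers: 3 total, 3 matched, 0 unmatched
Jobs: 5 total, 3 matched, 2 unmatched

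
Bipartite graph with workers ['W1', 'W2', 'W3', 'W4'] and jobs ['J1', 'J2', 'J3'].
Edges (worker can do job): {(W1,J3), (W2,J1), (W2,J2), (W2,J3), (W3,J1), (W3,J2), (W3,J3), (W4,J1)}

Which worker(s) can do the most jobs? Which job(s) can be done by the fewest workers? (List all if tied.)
Most versatile: W2, W3 (3 jobs); Least covered: J2 (2 workers)

Worker degrees (jobs they can do): W1:1, W2:3, W3:3, W4:1
Job degrees (workers who can do it): J1:3, J2:2, J3:3

Maximum worker degree is 3, achieved by: W2, W3
Minimum job degree is 2, achieved by: J2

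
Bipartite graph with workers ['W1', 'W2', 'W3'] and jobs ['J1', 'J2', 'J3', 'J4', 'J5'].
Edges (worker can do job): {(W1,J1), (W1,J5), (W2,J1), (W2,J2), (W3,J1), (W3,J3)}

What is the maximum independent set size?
Maximum independent set = 5

By König's theorem:
- Min vertex cover = Max matching = 3
- Max independent set = Total vertices - Min vertex cover
- Max independent set = 8 - 3 = 5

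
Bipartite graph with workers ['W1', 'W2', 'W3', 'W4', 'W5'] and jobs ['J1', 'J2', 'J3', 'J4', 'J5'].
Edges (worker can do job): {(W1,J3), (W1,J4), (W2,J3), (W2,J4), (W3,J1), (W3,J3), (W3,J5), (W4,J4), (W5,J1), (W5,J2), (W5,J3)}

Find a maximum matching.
Matching: {(W1,J3), (W3,J1), (W4,J4), (W5,J2)}

Maximum matching (size 4):
  W1 → J3
  W3 → J1
  W4 → J4
  W5 → J2

Each worker is assigned to at most one job, and each job to at most one worker.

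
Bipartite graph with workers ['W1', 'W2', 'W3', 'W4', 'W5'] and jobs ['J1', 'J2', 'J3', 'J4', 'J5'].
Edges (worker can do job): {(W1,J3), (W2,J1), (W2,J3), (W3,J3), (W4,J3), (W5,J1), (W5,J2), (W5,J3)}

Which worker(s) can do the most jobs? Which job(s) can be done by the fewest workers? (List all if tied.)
Most versatile: W5 (3 jobs); Least covered: J4, J5 (0 workers)

Worker degrees (jobs they can do): W1:1, W2:2, W3:1, W4:1, W5:3
Job degrees (workers who can do it): J1:2, J2:1, J3:5, J4:0, J5:0

Maximum worker degree is 3, achieved by: W5
Minimum job degree is 0, achieved by: J4, J5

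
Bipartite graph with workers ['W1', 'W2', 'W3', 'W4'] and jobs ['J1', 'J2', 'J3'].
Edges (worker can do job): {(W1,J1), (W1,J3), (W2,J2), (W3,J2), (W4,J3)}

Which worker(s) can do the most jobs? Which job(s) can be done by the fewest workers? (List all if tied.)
Most versatile: W1 (2 jobs); Least covered: J1 (1 workers)

Worker degrees (jobs they can do): W1:2, W2:1, W3:1, W4:1
Job degrees (workers who can do it): J1:1, J2:2, J3:2

Maximum worker degree is 2, achieved by: W1
Minimum job degree is 1, achieved by: J1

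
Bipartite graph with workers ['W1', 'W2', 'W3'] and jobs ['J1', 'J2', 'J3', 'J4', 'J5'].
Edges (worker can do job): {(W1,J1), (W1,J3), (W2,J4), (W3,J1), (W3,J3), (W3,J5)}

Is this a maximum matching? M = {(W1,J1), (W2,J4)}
No, size 2 is not maximum

Proposed matching has size 2.
Maximum matching size for this graph: 3.

This is NOT maximum - can be improved to size 3.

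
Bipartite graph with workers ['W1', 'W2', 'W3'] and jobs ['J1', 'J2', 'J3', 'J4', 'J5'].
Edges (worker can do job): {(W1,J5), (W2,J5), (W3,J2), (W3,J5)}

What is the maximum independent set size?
Maximum independent set = 6

By König's theorem:
- Min vertex cover = Max matching = 2
- Max independent set = Total vertices - Min vertex cover
- Max independent set = 8 - 2 = 6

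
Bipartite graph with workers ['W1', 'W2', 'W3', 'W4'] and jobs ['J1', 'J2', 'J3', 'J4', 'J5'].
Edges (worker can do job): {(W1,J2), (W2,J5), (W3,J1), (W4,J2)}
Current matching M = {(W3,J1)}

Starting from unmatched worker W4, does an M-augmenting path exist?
Yes: W4 → J2

An M-augmenting path alternates non-matching / matching edges, starting and ending at unmatched vertices.
Path: W4 → J2
(J2 is unmatched in M, so the path is augmenting.)
Flipping edges along this path would increase |M| from 1 to 2.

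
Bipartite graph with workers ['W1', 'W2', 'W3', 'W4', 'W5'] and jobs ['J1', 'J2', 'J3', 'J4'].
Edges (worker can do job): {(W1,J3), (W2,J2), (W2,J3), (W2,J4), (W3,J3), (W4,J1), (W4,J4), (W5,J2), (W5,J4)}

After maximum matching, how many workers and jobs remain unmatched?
Unmatched: 1 workers, 0 jobs

Maximum matching size: 4
Workers: 5 total, 4 matched, 1 unmatched
Jobs: 4 total, 4 matched, 0 unmatched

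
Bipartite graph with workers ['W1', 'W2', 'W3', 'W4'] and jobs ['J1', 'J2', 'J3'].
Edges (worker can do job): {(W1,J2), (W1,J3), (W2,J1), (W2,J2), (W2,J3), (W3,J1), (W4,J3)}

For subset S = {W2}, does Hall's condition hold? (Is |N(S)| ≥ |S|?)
Yes: |N(S)| = 3, |S| = 1

Subset S = {W2}
Neighbors N(S) = {J1, J2, J3}

|N(S)| = 3, |S| = 1
Hall's condition: |N(S)| ≥ |S| is satisfied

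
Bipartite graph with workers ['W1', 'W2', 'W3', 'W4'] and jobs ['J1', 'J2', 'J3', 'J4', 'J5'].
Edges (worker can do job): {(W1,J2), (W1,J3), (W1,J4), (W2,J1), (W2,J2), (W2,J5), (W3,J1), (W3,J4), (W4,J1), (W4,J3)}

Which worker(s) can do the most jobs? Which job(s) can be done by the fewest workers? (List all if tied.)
Most versatile: W1, W2 (3 jobs); Least covered: J5 (1 workers)

Worker degrees (jobs they can do): W1:3, W2:3, W3:2, W4:2
Job degrees (workers who can do it): J1:3, J2:2, J3:2, J4:2, J5:1

Maximum worker degree is 3, achieved by: W1, W2
Minimum job degree is 1, achieved by: J5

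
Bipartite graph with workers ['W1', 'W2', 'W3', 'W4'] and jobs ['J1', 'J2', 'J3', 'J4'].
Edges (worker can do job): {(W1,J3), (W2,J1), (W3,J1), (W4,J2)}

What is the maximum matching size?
Maximum matching size = 3

Maximum matching: {(W1,J3), (W3,J1), (W4,J2)}
Size: 3

This assigns 3 workers to 3 distinct jobs.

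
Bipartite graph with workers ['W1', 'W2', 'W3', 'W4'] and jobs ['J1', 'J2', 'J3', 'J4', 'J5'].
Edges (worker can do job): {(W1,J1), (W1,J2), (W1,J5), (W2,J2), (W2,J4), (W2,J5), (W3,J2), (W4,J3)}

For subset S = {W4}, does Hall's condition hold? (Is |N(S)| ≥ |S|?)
Yes: |N(S)| = 1, |S| = 1

Subset S = {W4}
Neighbors N(S) = {J3}

|N(S)| = 1, |S| = 1
Hall's condition: |N(S)| ≥ |S| is satisfied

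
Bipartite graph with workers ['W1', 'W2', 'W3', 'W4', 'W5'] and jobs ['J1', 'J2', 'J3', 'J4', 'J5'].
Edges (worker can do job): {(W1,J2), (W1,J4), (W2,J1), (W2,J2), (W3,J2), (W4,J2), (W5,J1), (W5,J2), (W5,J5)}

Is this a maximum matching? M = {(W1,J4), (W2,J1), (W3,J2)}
No, size 3 is not maximum

Proposed matching has size 3.
Maximum matching size for this graph: 4.

This is NOT maximum - can be improved to size 4.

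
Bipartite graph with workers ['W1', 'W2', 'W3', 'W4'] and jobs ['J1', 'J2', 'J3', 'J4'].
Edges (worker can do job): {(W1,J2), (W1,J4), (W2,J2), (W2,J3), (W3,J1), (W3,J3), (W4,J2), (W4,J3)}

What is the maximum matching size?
Maximum matching size = 4

Maximum matching: {(W1,J4), (W2,J3), (W3,J1), (W4,J2)}
Size: 4

This assigns 4 workers to 4 distinct jobs.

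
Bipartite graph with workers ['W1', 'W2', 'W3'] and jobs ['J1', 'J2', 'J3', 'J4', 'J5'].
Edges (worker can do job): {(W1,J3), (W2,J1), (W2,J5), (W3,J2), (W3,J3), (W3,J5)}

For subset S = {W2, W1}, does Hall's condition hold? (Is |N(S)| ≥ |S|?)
Yes: |N(S)| = 3, |S| = 2

Subset S = {W2, W1}
Neighbors N(S) = {J1, J3, J5}

|N(S)| = 3, |S| = 2
Hall's condition: |N(S)| ≥ |S| is satisfied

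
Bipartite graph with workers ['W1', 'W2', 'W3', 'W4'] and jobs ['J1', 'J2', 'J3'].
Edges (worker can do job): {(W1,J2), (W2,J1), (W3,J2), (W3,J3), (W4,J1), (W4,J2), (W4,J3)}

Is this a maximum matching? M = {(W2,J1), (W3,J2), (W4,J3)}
Yes, size 3 is maximum

Proposed matching has size 3.
Maximum matching size for this graph: 3.

This is a maximum matching.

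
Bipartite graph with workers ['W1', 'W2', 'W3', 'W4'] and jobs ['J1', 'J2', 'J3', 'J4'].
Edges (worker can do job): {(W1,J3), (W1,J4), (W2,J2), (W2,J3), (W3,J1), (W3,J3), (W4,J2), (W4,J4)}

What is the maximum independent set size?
Maximum independent set = 4

By König's theorem:
- Min vertex cover = Max matching = 4
- Max independent set = Total vertices - Min vertex cover
- Max independent set = 8 - 4 = 4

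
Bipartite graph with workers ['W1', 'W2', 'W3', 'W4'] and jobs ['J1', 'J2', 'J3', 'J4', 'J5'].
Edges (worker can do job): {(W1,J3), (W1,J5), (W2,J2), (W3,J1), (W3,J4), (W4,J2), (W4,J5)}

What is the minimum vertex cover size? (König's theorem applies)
Minimum vertex cover size = 4

By König's theorem: in bipartite graphs,
min vertex cover = max matching = 4

Maximum matching has size 4, so minimum vertex cover also has size 4.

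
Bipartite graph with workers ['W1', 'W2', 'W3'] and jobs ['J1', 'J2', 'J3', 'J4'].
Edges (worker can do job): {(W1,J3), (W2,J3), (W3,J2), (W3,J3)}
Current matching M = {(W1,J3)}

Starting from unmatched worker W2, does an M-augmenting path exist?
No augmenting path from W2

Alternating search from W2 reaches jobs: {J3}.
Every reachable job is already matched in M, and following those matched edges back to workers exposes no further unvisited jobs.
No M-augmenting path from W2 exists.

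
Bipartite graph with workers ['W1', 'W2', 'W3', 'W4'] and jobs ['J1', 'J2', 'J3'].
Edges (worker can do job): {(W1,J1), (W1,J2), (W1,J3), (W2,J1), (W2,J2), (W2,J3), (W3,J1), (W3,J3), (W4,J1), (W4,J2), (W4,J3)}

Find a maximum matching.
Matching: {(W1,J1), (W3,J3), (W4,J2)}

Maximum matching (size 3):
  W1 → J1
  W3 → J3
  W4 → J2

Each worker is assigned to at most one job, and each job to at most one worker.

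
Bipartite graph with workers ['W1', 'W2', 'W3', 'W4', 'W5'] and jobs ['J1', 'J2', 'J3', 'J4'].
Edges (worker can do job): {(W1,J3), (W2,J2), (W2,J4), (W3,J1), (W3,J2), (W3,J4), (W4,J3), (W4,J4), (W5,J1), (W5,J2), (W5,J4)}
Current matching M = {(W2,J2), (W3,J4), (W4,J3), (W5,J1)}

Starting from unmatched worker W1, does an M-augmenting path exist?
No augmenting path from W1

Alternating search from W1 reaches jobs: {J1, J2, J3, J4}.
Every reachable job is already matched in M, and following those matched edges back to workers exposes no further unvisited jobs.
No M-augmenting path from W1 exists.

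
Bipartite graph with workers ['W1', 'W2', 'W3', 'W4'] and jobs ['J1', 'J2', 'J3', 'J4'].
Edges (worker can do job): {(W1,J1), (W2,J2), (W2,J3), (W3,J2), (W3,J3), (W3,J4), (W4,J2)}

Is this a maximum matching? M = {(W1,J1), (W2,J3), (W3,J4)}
No, size 3 is not maximum

Proposed matching has size 3.
Maximum matching size for this graph: 4.

This is NOT maximum - can be improved to size 4.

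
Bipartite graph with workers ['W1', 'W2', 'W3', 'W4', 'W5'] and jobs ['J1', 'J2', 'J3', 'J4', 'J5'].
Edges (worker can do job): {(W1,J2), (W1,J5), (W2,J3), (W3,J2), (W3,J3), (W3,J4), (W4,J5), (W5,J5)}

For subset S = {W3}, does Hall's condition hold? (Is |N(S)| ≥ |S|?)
Yes: |N(S)| = 3, |S| = 1

Subset S = {W3}
Neighbors N(S) = {J2, J3, J4}

|N(S)| = 3, |S| = 1
Hall's condition: |N(S)| ≥ |S| is satisfied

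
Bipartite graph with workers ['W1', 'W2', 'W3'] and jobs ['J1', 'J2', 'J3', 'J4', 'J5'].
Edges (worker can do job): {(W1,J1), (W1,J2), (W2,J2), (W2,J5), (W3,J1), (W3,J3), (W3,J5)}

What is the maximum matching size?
Maximum matching size = 3

Maximum matching: {(W1,J2), (W2,J5), (W3,J1)}
Size: 3

This assigns 3 workers to 3 distinct jobs.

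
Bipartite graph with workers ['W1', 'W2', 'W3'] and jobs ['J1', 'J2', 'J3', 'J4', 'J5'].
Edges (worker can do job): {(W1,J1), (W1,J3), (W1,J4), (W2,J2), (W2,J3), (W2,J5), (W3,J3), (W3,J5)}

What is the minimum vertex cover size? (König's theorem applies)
Minimum vertex cover size = 3

By König's theorem: in bipartite graphs,
min vertex cover = max matching = 3

Maximum matching has size 3, so minimum vertex cover also has size 3.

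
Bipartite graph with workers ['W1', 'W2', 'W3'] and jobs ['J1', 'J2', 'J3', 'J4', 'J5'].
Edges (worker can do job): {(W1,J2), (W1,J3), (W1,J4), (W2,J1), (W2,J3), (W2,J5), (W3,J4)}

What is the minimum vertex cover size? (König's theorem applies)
Minimum vertex cover size = 3

By König's theorem: in bipartite graphs,
min vertex cover = max matching = 3

Maximum matching has size 3, so minimum vertex cover also has size 3.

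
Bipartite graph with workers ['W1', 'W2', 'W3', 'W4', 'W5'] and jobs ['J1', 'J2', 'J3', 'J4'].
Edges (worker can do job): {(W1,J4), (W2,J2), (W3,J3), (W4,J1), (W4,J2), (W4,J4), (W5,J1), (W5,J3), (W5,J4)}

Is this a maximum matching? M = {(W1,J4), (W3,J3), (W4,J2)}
No, size 3 is not maximum

Proposed matching has size 3.
Maximum matching size for this graph: 4.

This is NOT maximum - can be improved to size 4.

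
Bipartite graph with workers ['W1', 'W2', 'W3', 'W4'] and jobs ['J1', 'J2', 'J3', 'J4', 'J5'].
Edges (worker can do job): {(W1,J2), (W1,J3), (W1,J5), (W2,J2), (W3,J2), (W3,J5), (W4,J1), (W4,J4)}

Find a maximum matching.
Matching: {(W1,J3), (W2,J2), (W3,J5), (W4,J4)}

Maximum matching (size 4):
  W1 → J3
  W2 → J2
  W3 → J5
  W4 → J4

Each worker is assigned to at most one job, and each job to at most one worker.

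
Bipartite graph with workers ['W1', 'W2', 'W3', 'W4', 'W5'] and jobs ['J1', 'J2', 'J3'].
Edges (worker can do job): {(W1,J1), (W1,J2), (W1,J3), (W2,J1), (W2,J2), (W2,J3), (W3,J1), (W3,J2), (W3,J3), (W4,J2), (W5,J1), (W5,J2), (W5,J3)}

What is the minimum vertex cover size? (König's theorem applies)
Minimum vertex cover size = 3

By König's theorem: in bipartite graphs,
min vertex cover = max matching = 3

Maximum matching has size 3, so minimum vertex cover also has size 3.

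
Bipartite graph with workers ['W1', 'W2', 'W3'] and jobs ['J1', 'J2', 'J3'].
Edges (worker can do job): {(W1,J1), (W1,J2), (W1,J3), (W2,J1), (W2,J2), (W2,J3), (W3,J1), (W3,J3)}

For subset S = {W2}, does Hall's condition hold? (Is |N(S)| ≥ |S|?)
Yes: |N(S)| = 3, |S| = 1

Subset S = {W2}
Neighbors N(S) = {J1, J2, J3}

|N(S)| = 3, |S| = 1
Hall's condition: |N(S)| ≥ |S| is satisfied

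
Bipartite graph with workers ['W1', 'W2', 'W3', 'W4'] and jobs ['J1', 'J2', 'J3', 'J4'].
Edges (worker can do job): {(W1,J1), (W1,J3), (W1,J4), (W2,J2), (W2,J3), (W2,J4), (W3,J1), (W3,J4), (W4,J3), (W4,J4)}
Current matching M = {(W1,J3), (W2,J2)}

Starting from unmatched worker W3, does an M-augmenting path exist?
Yes: W3 → J4

An M-augmenting path alternates non-matching / matching edges, starting and ending at unmatched vertices.
Path: W3 → J4
(J4 is unmatched in M, so the path is augmenting.)
Flipping edges along this path would increase |M| from 2 to 3.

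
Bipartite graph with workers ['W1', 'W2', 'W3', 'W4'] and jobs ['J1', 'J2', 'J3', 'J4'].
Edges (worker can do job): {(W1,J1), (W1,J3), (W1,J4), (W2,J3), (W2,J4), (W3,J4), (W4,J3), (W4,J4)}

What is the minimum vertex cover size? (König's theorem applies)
Minimum vertex cover size = 3

By König's theorem: in bipartite graphs,
min vertex cover = max matching = 3

Maximum matching has size 3, so minimum vertex cover also has size 3.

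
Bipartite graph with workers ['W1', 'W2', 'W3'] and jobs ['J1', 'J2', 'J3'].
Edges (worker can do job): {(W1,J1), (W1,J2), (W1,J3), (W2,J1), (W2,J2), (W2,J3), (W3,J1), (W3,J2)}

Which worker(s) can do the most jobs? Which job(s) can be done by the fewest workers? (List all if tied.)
Most versatile: W1, W2 (3 jobs); Least covered: J3 (2 workers)

Worker degrees (jobs they can do): W1:3, W2:3, W3:2
Job degrees (workers who can do it): J1:3, J2:3, J3:2

Maximum worker degree is 3, achieved by: W1, W2
Minimum job degree is 2, achieved by: J3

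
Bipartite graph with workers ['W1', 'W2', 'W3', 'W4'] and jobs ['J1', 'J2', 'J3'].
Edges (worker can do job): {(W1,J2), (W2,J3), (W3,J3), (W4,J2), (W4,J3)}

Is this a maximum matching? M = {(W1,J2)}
No, size 1 is not maximum

Proposed matching has size 1.
Maximum matching size for this graph: 2.

This is NOT maximum - can be improved to size 2.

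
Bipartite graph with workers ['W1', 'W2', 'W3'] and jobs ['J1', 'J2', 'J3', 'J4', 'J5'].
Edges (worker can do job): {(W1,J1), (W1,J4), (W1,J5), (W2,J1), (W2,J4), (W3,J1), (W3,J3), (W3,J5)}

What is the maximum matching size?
Maximum matching size = 3

Maximum matching: {(W1,J5), (W2,J4), (W3,J1)}
Size: 3

This assigns 3 workers to 3 distinct jobs.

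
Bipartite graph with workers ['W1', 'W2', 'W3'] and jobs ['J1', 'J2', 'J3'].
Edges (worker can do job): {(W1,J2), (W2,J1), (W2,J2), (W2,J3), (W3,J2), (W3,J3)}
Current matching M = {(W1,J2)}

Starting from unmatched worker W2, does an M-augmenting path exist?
Yes: W2 → J3

An M-augmenting path alternates non-matching / matching edges, starting and ending at unmatched vertices.
Path: W2 → J3
(J3 is unmatched in M, so the path is augmenting.)
Flipping edges along this path would increase |M| from 1 to 2.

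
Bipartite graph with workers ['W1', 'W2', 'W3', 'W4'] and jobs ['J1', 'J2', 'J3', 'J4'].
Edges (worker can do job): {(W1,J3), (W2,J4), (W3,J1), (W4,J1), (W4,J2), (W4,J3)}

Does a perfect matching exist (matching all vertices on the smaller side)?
Yes, perfect matching exists (size 4)

Perfect matching: {(W1,J3), (W2,J4), (W3,J1), (W4,J2)}
All 4 vertices on the smaller side are matched.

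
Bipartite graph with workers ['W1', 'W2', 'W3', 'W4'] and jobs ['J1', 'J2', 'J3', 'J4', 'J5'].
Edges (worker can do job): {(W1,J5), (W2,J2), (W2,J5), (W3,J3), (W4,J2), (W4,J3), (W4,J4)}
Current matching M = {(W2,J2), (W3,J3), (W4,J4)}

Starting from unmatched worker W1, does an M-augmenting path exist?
Yes: W1 → J5

An M-augmenting path alternates non-matching / matching edges, starting and ending at unmatched vertices.
Path: W1 → J5
(J5 is unmatched in M, so the path is augmenting.)
Flipping edges along this path would increase |M| from 3 to 4.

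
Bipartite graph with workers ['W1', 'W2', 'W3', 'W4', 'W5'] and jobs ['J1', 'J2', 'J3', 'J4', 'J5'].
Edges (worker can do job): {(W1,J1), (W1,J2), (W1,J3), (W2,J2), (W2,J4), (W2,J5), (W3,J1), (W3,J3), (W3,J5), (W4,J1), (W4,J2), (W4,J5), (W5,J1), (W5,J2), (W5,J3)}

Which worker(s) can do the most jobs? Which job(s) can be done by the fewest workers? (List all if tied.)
Most versatile: W1, W2, W3, W4, W5 (3 jobs); Least covered: J4 (1 workers)

Worker degrees (jobs they can do): W1:3, W2:3, W3:3, W4:3, W5:3
Job degrees (workers who can do it): J1:4, J2:4, J3:3, J4:1, J5:3

Maximum worker degree is 3, achieved by: W1, W2, W3, W4, W5
Minimum job degree is 1, achieved by: J4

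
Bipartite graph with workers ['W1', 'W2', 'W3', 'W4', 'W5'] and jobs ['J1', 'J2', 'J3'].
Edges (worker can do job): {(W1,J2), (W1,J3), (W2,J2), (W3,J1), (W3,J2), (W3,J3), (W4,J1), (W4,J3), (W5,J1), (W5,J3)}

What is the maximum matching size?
Maximum matching size = 3

Maximum matching: {(W1,J2), (W3,J3), (W5,J1)}
Size: 3

This assigns 3 workers to 3 distinct jobs.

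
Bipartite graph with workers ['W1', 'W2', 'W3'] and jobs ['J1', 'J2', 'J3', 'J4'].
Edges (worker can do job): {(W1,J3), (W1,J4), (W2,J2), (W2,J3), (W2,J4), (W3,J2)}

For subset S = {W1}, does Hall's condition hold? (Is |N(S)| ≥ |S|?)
Yes: |N(S)| = 2, |S| = 1

Subset S = {W1}
Neighbors N(S) = {J3, J4}

|N(S)| = 2, |S| = 1
Hall's condition: |N(S)| ≥ |S| is satisfied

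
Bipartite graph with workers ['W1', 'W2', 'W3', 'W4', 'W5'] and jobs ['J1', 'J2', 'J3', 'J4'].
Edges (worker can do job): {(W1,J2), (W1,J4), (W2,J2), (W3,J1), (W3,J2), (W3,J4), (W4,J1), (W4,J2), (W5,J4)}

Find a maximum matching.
Matching: {(W1,J2), (W3,J4), (W4,J1)}

Maximum matching (size 3):
  W1 → J2
  W3 → J4
  W4 → J1

Each worker is assigned to at most one job, and each job to at most one worker.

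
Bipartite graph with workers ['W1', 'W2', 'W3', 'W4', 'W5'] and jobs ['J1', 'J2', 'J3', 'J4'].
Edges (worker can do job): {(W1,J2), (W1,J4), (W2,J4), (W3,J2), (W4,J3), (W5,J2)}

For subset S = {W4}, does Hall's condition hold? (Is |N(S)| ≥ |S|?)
Yes: |N(S)| = 1, |S| = 1

Subset S = {W4}
Neighbors N(S) = {J3}

|N(S)| = 1, |S| = 1
Hall's condition: |N(S)| ≥ |S| is satisfied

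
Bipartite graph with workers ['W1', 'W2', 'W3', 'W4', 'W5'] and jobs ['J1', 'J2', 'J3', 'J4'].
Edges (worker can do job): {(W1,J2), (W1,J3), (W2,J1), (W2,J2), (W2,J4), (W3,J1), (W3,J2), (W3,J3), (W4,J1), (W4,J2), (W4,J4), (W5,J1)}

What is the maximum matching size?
Maximum matching size = 4

Maximum matching: {(W1,J3), (W2,J2), (W3,J1), (W4,J4)}
Size: 4

This assigns 4 workers to 4 distinct jobs.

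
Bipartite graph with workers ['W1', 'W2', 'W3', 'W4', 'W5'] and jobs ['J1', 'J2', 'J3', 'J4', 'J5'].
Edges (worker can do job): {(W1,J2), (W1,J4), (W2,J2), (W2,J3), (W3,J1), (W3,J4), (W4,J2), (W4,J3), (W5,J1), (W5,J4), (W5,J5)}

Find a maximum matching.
Matching: {(W1,J4), (W2,J3), (W3,J1), (W4,J2), (W5,J5)}

Maximum matching (size 5):
  W1 → J4
  W2 → J3
  W3 → J1
  W4 → J2
  W5 → J5

Each worker is assigned to at most one job, and each job to at most one worker.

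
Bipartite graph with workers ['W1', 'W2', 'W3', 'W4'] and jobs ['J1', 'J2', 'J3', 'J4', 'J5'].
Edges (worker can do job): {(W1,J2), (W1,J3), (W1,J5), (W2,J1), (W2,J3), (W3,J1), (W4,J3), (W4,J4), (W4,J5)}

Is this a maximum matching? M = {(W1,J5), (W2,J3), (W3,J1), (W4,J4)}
Yes, size 4 is maximum

Proposed matching has size 4.
Maximum matching size for this graph: 4.

This is a maximum matching.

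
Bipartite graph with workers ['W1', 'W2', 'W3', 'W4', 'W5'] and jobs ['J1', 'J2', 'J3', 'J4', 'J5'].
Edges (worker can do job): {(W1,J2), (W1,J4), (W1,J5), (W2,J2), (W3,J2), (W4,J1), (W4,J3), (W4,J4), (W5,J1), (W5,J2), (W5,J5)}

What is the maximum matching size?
Maximum matching size = 4

Maximum matching: {(W1,J5), (W3,J2), (W4,J4), (W5,J1)}
Size: 4

This assigns 4 workers to 4 distinct jobs.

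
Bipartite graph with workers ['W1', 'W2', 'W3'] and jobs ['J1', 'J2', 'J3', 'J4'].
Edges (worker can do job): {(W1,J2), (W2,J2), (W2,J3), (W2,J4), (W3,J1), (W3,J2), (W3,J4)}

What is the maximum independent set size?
Maximum independent set = 4

By König's theorem:
- Min vertex cover = Max matching = 3
- Max independent set = Total vertices - Min vertex cover
- Max independent set = 7 - 3 = 4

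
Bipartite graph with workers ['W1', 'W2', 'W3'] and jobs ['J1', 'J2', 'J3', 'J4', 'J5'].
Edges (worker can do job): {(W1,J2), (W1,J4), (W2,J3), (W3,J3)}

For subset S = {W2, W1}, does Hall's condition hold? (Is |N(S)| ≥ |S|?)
Yes: |N(S)| = 3, |S| = 2

Subset S = {W2, W1}
Neighbors N(S) = {J2, J3, J4}

|N(S)| = 3, |S| = 2
Hall's condition: |N(S)| ≥ |S| is satisfied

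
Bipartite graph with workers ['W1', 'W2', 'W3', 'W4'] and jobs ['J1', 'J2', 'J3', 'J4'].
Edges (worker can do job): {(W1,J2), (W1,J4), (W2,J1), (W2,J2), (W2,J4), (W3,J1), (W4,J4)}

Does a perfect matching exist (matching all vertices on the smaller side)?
No, maximum matching has size 3 < 4

Maximum matching has size 3, need 4 for perfect matching.
Unmatched workers: ['W2']
Unmatched jobs: ['J3']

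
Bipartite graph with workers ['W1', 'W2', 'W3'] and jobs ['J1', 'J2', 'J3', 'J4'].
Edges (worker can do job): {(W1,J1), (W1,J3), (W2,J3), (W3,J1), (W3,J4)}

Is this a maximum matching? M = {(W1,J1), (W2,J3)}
No, size 2 is not maximum

Proposed matching has size 2.
Maximum matching size for this graph: 3.

This is NOT maximum - can be improved to size 3.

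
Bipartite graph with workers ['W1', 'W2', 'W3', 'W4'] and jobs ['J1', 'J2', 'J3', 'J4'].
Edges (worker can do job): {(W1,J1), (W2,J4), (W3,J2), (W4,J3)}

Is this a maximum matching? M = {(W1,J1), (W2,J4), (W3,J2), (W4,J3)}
Yes, size 4 is maximum

Proposed matching has size 4.
Maximum matching size for this graph: 4.

This is a maximum matching.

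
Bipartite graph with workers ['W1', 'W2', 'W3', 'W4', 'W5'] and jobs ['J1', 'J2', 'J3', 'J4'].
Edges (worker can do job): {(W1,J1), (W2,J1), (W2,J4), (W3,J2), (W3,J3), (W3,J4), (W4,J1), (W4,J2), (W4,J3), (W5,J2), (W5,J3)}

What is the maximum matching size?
Maximum matching size = 4

Maximum matching: {(W2,J4), (W3,J2), (W4,J1), (W5,J3)}
Size: 4

This assigns 4 workers to 4 distinct jobs.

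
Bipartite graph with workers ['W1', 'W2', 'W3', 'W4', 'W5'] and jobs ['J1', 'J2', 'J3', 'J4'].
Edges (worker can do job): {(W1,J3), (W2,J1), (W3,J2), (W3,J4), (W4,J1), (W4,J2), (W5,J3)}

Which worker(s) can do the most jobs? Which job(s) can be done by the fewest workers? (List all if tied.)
Most versatile: W3, W4 (2 jobs); Least covered: J4 (1 workers)

Worker degrees (jobs they can do): W1:1, W2:1, W3:2, W4:2, W5:1
Job degrees (workers who can do it): J1:2, J2:2, J3:2, J4:1

Maximum worker degree is 2, achieved by: W3, W4
Minimum job degree is 1, achieved by: J4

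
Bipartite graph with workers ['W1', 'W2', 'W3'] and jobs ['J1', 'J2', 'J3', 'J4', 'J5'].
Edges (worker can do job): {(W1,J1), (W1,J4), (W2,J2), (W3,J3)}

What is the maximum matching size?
Maximum matching size = 3

Maximum matching: {(W1,J1), (W2,J2), (W3,J3)}
Size: 3

This assigns 3 workers to 3 distinct jobs.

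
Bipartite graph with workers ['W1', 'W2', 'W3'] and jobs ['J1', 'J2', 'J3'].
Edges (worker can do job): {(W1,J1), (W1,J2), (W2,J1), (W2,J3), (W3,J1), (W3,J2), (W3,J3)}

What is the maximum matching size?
Maximum matching size = 3

Maximum matching: {(W1,J2), (W2,J1), (W3,J3)}
Size: 3

This assigns 3 workers to 3 distinct jobs.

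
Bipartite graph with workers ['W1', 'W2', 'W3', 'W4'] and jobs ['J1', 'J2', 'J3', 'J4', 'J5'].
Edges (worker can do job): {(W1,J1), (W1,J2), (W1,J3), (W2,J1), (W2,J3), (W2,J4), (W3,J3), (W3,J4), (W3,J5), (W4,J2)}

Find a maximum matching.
Matching: {(W1,J1), (W2,J4), (W3,J3), (W4,J2)}

Maximum matching (size 4):
  W1 → J1
  W2 → J4
  W3 → J3
  W4 → J2

Each worker is assigned to at most one job, and each job to at most one worker.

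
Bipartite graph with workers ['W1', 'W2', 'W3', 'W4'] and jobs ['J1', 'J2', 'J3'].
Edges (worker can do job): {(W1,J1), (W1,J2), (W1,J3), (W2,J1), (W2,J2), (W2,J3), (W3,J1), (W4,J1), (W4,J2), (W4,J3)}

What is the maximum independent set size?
Maximum independent set = 4

By König's theorem:
- Min vertex cover = Max matching = 3
- Max independent set = Total vertices - Min vertex cover
- Max independent set = 7 - 3 = 4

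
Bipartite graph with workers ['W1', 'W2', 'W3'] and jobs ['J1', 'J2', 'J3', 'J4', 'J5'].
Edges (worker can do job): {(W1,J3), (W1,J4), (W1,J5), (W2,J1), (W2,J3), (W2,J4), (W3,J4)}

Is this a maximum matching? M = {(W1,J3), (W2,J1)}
No, size 2 is not maximum

Proposed matching has size 2.
Maximum matching size for this graph: 3.

This is NOT maximum - can be improved to size 3.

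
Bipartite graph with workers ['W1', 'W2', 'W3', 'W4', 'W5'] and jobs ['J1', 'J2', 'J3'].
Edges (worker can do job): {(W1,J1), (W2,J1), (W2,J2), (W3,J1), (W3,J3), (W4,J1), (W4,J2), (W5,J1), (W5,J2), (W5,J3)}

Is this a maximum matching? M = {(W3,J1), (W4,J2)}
No, size 2 is not maximum

Proposed matching has size 2.
Maximum matching size for this graph: 3.

This is NOT maximum - can be improved to size 3.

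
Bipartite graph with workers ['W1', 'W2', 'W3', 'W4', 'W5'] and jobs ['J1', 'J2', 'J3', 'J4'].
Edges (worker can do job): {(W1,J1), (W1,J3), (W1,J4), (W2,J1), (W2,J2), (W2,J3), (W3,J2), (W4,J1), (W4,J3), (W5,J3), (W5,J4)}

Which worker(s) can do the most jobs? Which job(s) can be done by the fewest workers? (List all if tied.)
Most versatile: W1, W2 (3 jobs); Least covered: J2, J4 (2 workers)

Worker degrees (jobs they can do): W1:3, W2:3, W3:1, W4:2, W5:2
Job degrees (workers who can do it): J1:3, J2:2, J3:4, J4:2

Maximum worker degree is 3, achieved by: W1, W2
Minimum job degree is 2, achieved by: J2, J4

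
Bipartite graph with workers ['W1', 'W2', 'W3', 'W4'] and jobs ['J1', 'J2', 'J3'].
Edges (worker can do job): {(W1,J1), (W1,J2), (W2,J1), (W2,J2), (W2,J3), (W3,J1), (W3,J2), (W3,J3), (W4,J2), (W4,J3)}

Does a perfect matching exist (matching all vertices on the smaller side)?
Yes, perfect matching exists (size 3)

Perfect matching: {(W1,J1), (W3,J2), (W4,J3)}
All 3 vertices on the smaller side are matched.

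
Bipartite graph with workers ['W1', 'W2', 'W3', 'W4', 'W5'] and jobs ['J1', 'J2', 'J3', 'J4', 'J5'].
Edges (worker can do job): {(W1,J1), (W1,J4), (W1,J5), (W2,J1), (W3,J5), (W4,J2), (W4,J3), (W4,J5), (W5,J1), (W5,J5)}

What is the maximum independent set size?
Maximum independent set = 6

By König's theorem:
- Min vertex cover = Max matching = 4
- Max independent set = Total vertices - Min vertex cover
- Max independent set = 10 - 4 = 6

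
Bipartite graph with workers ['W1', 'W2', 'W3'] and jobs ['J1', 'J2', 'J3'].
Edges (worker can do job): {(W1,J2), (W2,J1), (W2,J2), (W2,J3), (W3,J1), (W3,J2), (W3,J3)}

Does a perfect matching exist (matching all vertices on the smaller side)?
Yes, perfect matching exists (size 3)

Perfect matching: {(W1,J2), (W2,J3), (W3,J1)}
All 3 vertices on the smaller side are matched.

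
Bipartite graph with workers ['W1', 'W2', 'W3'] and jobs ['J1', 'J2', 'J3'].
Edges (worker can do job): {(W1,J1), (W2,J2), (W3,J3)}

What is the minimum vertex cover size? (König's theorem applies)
Minimum vertex cover size = 3

By König's theorem: in bipartite graphs,
min vertex cover = max matching = 3

Maximum matching has size 3, so minimum vertex cover also has size 3.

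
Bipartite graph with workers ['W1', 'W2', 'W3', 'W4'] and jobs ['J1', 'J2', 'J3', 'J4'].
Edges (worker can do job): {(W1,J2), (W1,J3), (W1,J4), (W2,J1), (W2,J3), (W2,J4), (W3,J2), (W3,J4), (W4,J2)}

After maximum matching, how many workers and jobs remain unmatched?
Unmatched: 0 workers, 0 jobs

Maximum matching size: 4
Workers: 4 total, 4 matched, 0 unmatched
Jobs: 4 total, 4 matched, 0 unmatched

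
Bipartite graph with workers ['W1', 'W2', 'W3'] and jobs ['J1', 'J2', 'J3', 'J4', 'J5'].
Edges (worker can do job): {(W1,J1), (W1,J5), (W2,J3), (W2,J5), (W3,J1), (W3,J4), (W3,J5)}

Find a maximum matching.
Matching: {(W1,J1), (W2,J3), (W3,J5)}

Maximum matching (size 3):
  W1 → J1
  W2 → J3
  W3 → J5

Each worker is assigned to at most one job, and each job to at most one worker.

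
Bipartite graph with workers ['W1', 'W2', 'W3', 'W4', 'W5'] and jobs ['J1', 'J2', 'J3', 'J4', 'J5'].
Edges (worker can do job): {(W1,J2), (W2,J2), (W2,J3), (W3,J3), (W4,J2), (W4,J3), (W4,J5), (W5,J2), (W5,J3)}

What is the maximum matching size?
Maximum matching size = 3

Maximum matching: {(W3,J3), (W4,J5), (W5,J2)}
Size: 3

This assigns 3 workers to 3 distinct jobs.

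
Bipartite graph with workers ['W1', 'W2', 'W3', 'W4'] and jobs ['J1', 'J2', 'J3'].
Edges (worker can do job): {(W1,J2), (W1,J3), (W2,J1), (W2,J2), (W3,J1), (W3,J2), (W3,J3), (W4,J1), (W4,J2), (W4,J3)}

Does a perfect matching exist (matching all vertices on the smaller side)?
Yes, perfect matching exists (size 3)

Perfect matching: {(W2,J1), (W3,J2), (W4,J3)}
All 3 vertices on the smaller side are matched.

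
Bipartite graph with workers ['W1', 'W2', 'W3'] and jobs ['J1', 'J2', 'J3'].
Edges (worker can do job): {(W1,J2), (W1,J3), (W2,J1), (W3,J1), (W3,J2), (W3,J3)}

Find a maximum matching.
Matching: {(W1,J3), (W2,J1), (W3,J2)}

Maximum matching (size 3):
  W1 → J3
  W2 → J1
  W3 → J2

Each worker is assigned to at most one job, and each job to at most one worker.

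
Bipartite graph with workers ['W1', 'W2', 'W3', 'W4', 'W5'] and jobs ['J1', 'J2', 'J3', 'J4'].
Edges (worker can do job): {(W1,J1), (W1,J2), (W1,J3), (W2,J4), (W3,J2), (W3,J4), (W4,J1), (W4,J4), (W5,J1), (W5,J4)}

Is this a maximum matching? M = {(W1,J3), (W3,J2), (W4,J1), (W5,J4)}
Yes, size 4 is maximum

Proposed matching has size 4.
Maximum matching size for this graph: 4.

This is a maximum matching.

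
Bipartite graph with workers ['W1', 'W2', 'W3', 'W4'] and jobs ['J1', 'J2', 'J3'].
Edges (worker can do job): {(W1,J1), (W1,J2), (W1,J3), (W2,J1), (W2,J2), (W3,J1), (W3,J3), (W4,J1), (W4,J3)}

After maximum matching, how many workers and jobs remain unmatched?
Unmatched: 1 workers, 0 jobs

Maximum matching size: 3
Workers: 4 total, 3 matched, 1 unmatched
Jobs: 3 total, 3 matched, 0 unmatched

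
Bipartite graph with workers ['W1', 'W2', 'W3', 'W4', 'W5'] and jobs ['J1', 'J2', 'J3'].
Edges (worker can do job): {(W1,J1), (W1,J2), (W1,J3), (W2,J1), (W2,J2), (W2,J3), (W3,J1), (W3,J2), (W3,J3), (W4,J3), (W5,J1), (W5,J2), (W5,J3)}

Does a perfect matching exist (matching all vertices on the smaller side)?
Yes, perfect matching exists (size 3)

Perfect matching: {(W3,J2), (W4,J3), (W5,J1)}
All 3 vertices on the smaller side are matched.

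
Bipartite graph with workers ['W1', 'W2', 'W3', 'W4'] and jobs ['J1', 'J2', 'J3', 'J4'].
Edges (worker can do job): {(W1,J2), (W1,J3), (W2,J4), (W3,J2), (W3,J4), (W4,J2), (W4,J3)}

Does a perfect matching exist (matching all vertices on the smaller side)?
No, maximum matching has size 3 < 4

Maximum matching has size 3, need 4 for perfect matching.
Unmatched workers: ['W2']
Unmatched jobs: ['J1']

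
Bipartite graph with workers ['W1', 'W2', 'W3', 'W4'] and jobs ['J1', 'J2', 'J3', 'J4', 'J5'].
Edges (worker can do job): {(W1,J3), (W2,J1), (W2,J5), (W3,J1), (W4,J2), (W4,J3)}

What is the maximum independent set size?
Maximum independent set = 5

By König's theorem:
- Min vertex cover = Max matching = 4
- Max independent set = Total vertices - Min vertex cover
- Max independent set = 9 - 4 = 5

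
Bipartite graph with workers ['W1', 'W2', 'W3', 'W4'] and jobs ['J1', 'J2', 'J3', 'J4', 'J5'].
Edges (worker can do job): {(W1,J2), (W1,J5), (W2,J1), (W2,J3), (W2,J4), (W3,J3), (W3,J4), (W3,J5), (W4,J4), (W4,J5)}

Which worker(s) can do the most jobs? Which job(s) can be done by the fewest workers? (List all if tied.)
Most versatile: W2, W3 (3 jobs); Least covered: J1, J2 (1 workers)

Worker degrees (jobs they can do): W1:2, W2:3, W3:3, W4:2
Job degrees (workers who can do it): J1:1, J2:1, J3:2, J4:3, J5:3

Maximum worker degree is 3, achieved by: W2, W3
Minimum job degree is 1, achieved by: J1, J2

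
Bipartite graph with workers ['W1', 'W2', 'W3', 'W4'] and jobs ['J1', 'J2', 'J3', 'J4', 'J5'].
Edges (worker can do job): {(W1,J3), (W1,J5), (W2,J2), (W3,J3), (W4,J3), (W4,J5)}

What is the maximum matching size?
Maximum matching size = 3

Maximum matching: {(W1,J5), (W2,J2), (W4,J3)}
Size: 3

This assigns 3 workers to 3 distinct jobs.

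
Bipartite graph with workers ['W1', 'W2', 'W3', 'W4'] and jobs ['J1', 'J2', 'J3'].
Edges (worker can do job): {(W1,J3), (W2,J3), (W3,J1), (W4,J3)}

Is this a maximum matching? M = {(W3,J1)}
No, size 1 is not maximum

Proposed matching has size 1.
Maximum matching size for this graph: 2.

This is NOT maximum - can be improved to size 2.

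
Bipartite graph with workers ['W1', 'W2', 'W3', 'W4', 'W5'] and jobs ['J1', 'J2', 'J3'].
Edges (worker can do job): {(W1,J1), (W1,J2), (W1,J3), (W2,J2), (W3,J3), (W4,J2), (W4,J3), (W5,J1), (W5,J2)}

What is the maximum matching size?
Maximum matching size = 3

Maximum matching: {(W1,J1), (W3,J3), (W5,J2)}
Size: 3

This assigns 3 workers to 3 distinct jobs.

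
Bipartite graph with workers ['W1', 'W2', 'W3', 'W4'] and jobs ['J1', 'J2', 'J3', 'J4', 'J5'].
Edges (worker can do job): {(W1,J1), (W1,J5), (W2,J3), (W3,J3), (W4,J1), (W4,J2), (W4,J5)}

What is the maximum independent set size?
Maximum independent set = 6

By König's theorem:
- Min vertex cover = Max matching = 3
- Max independent set = Total vertices - Min vertex cover
- Max independent set = 9 - 3 = 6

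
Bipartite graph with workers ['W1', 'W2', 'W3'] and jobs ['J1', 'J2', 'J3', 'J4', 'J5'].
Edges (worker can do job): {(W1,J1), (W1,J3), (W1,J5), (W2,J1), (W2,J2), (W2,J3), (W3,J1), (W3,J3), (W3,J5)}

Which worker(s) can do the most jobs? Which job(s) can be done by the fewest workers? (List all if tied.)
Most versatile: W1, W2, W3 (3 jobs); Least covered: J4 (0 workers)

Worker degrees (jobs they can do): W1:3, W2:3, W3:3
Job degrees (workers who can do it): J1:3, J2:1, J3:3, J4:0, J5:2

Maximum worker degree is 3, achieved by: W1, W2, W3
Minimum job degree is 0, achieved by: J4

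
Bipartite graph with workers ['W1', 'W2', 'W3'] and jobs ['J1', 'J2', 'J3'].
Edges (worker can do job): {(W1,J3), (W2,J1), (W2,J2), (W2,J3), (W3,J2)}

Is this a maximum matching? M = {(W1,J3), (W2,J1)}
No, size 2 is not maximum

Proposed matching has size 2.
Maximum matching size for this graph: 3.

This is NOT maximum - can be improved to size 3.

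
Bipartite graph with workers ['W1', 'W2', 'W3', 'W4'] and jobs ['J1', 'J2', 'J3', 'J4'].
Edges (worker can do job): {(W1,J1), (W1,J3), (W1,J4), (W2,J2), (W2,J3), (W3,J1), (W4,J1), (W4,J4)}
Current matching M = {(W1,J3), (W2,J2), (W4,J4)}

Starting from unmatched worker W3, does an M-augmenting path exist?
Yes: W3 → J1

An M-augmenting path alternates non-matching / matching edges, starting and ending at unmatched vertices.
Path: W3 → J1
(J1 is unmatched in M, so the path is augmenting.)
Flipping edges along this path would increase |M| from 3 to 4.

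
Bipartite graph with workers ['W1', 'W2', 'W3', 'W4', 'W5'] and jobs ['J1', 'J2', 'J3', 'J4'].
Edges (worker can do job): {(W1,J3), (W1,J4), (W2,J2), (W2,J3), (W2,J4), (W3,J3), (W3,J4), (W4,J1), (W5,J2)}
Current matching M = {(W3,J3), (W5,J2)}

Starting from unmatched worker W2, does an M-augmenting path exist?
Yes: W2 → J4

An M-augmenting path alternates non-matching / matching edges, starting and ending at unmatched vertices.
Path: W2 → J4
(J4 is unmatched in M, so the path is augmenting.)
Flipping edges along this path would increase |M| from 2 to 3.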